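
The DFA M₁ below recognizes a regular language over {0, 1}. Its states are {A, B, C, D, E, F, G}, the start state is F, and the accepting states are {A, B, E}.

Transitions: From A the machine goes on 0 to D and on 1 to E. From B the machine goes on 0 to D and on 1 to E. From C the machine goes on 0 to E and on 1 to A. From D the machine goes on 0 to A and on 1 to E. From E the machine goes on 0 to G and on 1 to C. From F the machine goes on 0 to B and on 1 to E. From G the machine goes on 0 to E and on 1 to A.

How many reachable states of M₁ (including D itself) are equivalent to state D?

Initial partition by acceptance: {A,B,E} | {C,D,F,G}.
Split {A,B,E} by δ(·,1) → {A,B} and {E}.
On input 0, block {C,D,F,G} splits into {C,G} and {D,F}.
Stable partition: {A,B} | {C,G} | {E} | {D,F} — 4 equivalence classes.
The equivalence class containing D is {D,F}, of size 2.

2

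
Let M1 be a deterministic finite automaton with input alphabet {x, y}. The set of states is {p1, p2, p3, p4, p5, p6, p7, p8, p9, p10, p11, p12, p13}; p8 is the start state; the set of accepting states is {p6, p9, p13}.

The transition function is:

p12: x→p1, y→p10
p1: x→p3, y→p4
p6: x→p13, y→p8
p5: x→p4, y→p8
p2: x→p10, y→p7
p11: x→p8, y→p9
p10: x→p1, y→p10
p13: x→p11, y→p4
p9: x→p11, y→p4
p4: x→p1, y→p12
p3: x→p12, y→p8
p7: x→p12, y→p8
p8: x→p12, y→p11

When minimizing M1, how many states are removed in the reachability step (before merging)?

BFS from p8 reaches {p1, p3, p4, p8, p9, p10, p11, p12}; the 5 state(s) p2, p5, p6, p7, p13 are never visited.

5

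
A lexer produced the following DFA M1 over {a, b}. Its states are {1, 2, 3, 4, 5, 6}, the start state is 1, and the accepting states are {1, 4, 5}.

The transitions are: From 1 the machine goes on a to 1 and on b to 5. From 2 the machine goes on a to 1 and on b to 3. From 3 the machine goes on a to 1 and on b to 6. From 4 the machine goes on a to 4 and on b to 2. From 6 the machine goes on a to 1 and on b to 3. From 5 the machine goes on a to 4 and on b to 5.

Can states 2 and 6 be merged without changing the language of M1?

Yes

All states are reachable from the start state.
P0 = {1,4,5} | {2,3,6}.
Split {1,4,5} by δ(·,b) → {1,5} and {4}.
Refine {1,5} on symbol a: members go to different blocks, giving {1} and {5}.
The partition is now stable with 4 blocks: {1} | {2,3,6} | {4} | {5}.
2 and 6 lie in the same block of the stable partition, so they are equivalent — no string distinguishes them.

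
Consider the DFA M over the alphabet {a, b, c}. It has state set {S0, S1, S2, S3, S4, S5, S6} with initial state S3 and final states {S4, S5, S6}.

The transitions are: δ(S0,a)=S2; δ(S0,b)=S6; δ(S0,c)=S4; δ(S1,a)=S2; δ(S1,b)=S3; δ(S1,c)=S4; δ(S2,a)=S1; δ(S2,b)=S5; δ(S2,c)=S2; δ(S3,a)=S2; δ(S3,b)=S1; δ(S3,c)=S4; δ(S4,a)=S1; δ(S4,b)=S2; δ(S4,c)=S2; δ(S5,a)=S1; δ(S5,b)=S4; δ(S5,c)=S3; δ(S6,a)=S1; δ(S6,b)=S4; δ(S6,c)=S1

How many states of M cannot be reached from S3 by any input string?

2

Starting at S3 and following transitions, the reachable set is {S1, S2, S3, S4, S5}. That leaves S0, S6 unreachable — 2 in total.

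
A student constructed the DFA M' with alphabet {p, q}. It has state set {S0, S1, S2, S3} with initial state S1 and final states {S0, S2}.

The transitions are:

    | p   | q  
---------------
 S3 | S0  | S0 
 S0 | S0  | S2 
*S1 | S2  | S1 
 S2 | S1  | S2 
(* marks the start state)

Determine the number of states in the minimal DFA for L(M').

States {S0,S3} cannot be reached from the start state, so discard them.
P0 = {S2} | {S1}.
Stable partition: {S2} | {S1} — 2 equivalence classes.

2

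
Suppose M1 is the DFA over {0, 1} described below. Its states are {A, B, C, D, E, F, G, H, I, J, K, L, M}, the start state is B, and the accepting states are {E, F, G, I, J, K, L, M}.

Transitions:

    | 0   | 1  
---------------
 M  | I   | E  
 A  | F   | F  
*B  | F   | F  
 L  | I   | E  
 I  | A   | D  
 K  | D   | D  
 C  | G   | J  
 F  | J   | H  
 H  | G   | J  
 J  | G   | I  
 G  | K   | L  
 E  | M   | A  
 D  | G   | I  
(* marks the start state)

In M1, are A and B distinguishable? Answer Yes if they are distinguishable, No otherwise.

No

First remove the unreachable states {C}; 12 states remain.
Start with accepting vs non-accepting: {E,F,G,I,J,K,L,M} | {A,B,D,H}.
On input 0, block {E,F,G,I,J,K,L,M} splits into {E,F,G,J,L,M} and {I,K}.
Split {E,F,G,J,L,M} by δ(·,0) → {E,F,J} and {G,L,M}.
On input 0, block {E,F,J} splits into {E,J} and {F}.
Refine {E,J} on symbol 1: members go to different blocks, giving {E} and {J}.
On input 0, block {A,B,D,H} splits into {A,B} and {D,H}.
On input 0, block {I,K} splits into {I} and {K}.
Split {G,L,M} by δ(·,0) → {L,M} and {G}.
On input 1, block {D,H} splits into {D} and {H}.
The partition is now stable with 10 blocks: {E} | {A,B} | {I} | {L,M} | {F} | {J} | {D} | {K} | {G} | {H}.
A and B lie in the same block of the stable partition, so they are equivalent — no string distinguishes them.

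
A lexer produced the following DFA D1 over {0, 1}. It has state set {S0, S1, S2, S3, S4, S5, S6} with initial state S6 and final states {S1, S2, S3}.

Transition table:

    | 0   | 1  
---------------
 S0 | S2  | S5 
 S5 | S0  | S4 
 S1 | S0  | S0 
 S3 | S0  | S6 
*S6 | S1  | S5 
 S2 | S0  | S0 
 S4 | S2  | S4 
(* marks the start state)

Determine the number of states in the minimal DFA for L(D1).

4

Reachable states from the start: {S0,S1,S2,S4,S5,S6}. Unreachable: {S3} — drop them.
Start with accepting vs non-accepting: {S1,S2} | {S0,S4,S5,S6}.
Refine {S0,S4,S5,S6} on symbol 0: members go to different blocks, giving {S0,S4,S6} and {S5}.
Refine {S0,S4,S6} on symbol 1: members go to different blocks, giving {S0,S6} and {S4}.
The partition is now stable with 4 blocks: {S1,S2} | {S0,S6} | {S5} | {S4}.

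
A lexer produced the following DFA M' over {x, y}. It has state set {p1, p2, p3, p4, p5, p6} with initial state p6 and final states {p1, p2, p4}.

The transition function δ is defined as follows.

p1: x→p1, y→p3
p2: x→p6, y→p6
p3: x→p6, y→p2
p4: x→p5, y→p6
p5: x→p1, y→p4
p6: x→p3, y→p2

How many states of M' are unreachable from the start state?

3

Starting at p6 and following transitions, the reachable set is {p2, p3, p6}. That leaves p1, p4, p5 unreachable — 3 in total.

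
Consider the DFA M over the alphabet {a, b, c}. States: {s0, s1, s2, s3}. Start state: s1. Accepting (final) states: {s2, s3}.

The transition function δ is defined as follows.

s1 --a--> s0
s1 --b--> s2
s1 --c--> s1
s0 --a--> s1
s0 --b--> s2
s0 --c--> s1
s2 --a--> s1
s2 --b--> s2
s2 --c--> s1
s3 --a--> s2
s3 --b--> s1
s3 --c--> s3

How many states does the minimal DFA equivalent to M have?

2

Reachable states from the start: {s0,s1,s2}. Unreachable: {s3} — drop them.
Initial partition by acceptance: {s2} | {s0,s1}.
The partition is now stable with 2 blocks: {s2} | {s0,s1}.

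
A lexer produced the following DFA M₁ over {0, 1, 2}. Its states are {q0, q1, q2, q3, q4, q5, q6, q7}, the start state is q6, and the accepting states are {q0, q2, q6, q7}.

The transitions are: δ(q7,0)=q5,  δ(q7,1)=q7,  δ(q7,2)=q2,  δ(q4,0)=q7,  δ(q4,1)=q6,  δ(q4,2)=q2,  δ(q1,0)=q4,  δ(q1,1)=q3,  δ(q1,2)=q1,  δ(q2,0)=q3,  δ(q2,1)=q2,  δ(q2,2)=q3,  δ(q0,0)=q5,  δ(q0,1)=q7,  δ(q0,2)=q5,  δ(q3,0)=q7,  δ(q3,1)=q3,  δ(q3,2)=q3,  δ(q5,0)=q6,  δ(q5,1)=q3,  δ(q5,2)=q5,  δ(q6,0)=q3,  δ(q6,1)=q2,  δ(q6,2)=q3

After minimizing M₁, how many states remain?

4

Reachable states from the start: {q2,q3,q5,q6,q7}. Unreachable: {q0,q1,q4} — drop them.
Initial partition by acceptance: {q2,q6,q7} | {q3,q5}.
Refine {q2,q6,q7} on symbol 2: members go to different blocks, giving {q2,q6} and {q7}.
Refine {q3,q5} on symbol 0: members go to different blocks, giving {q3} and {q5}.
No further refinement is possible. Final partition (4 blocks): {q2,q6} | {q3} | {q7} | {q5}.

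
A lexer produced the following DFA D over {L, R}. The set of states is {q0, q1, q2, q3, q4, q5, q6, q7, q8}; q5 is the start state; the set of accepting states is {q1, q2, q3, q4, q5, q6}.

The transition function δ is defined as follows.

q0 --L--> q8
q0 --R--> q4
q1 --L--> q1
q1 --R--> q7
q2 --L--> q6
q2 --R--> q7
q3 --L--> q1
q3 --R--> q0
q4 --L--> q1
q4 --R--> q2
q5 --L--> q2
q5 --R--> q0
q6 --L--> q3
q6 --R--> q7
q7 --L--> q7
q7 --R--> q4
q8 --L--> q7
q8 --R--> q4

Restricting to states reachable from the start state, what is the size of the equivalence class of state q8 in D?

3

Initial partition by acceptance: {q1,q2,q3,q4,q5,q6} | {q0,q7,q8}.
Split {q1,q2,q3,q4,q5,q6} by δ(·,R) → {q1,q2,q3,q5,q6} and {q4}.
Stable partition: {q1,q2,q3,q5,q6} | {q0,q7,q8} | {q4} — 3 equivalence classes.
The equivalence class containing q8 is {q0,q7,q8}, of size 3.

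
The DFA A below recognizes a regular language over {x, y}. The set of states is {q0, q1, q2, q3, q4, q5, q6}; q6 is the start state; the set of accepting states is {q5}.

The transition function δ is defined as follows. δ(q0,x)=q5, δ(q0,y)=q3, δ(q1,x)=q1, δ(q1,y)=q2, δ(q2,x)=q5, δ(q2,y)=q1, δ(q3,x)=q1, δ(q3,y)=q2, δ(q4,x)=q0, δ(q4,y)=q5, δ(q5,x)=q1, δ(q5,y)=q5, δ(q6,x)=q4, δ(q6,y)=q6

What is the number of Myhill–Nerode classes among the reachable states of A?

All states are reachable from the start state.
Start with accepting vs non-accepting: {q5} | {q0,q1,q2,q3,q4,q6}.
On input x, block {q0,q1,q2,q3,q4,q6} splits into {q1,q3,q4,q6} and {q0,q2}.
Refine {q1,q3,q4,q6} on symbol x: members go to different blocks, giving {q1,q3,q6} and {q4}.
Refine {q1,q3,q6} on symbol x: members go to different blocks, giving {q1,q3} and {q6}.
Stable partition: {q5} | {q1,q3} | {q0,q2} | {q4} | {q6} — 5 equivalence classes.

5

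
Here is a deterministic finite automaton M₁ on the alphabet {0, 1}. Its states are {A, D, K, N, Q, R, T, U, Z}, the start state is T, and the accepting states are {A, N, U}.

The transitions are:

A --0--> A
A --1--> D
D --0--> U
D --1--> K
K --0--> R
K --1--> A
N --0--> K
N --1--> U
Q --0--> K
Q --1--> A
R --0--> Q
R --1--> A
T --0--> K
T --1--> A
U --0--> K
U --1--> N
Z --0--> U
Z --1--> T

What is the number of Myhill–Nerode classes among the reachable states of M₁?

First remove the unreachable states {Z}; 8 states remain.
Start with accepting vs non-accepting: {A,N,U} | {D,K,Q,R,T}.
Refine {A,N,U} on symbol 0: members go to different blocks, giving {N,U} and {A}.
Refine {D,K,Q,R,T} on symbol 0: members go to different blocks, giving {K,Q,R,T} and {D}.
Stable partition: {N,U} | {K,Q,R,T} | {A} | {D} — 4 equivalence classes.

4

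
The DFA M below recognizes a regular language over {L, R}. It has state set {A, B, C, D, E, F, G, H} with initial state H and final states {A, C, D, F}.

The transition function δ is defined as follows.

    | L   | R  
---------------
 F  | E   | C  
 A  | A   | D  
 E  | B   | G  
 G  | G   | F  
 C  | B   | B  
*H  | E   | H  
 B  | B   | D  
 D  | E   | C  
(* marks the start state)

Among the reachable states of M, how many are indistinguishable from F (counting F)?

2

States {A} cannot be reached from the start state, so discard them.
Initial partition by acceptance: {C,D,F} | {B,E,G,H}.
Refine {C,D,F} on symbol R: members go to different blocks, giving {D,F} and {C}.
On input R, block {B,E,G,H} splits into {B,G} and {E,H}.
Split {E,H} by δ(·,L) → {E} and {H}.
Stable partition: {D,F} | {B,G} | {C} | {E} | {H} — 5 equivalence classes.
The equivalence class containing F is {D,F}, of size 2.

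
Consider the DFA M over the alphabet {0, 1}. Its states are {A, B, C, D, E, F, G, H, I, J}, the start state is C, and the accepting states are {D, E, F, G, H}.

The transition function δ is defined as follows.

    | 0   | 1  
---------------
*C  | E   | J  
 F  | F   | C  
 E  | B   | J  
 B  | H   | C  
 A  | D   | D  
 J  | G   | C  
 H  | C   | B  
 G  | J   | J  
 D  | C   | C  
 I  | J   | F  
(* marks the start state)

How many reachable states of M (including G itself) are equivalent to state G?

First remove the unreachable states {A,D,F,I}; 6 states remain.
P0 = {E,G,H} | {B,C,J}.
The partition is now stable with 2 blocks: {E,G,H} | {B,C,J}.
State G belongs to the block {E,G,H}, which has 3 states.

3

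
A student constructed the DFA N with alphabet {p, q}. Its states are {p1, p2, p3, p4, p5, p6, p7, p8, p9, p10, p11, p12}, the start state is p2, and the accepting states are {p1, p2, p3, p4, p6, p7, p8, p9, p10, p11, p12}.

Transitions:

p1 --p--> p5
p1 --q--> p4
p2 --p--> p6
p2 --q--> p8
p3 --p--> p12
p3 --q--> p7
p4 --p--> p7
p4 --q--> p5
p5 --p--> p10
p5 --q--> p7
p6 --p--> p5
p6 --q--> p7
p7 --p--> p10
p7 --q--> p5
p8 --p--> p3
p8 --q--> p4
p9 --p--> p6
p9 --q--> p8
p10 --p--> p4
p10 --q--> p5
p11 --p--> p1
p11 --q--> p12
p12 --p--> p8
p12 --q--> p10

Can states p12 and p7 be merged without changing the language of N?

No

First remove the unreachable states {p1,p9,p11}; 9 states remain.
P0 = {p2,p3,p4,p6,p7,p8,p10,p12} | {p5}.
Split {p2,p3,p4,p6,p7,p8,p10,p12} by δ(·,p) → {p2,p3,p4,p7,p8,p10,p12} and {p6}.
Refine {p2,p3,p4,p7,p8,p10,p12} on symbol p: members go to different blocks, giving {p3,p4,p7,p8,p10,p12} and {p2}.
On input q, block {p3,p4,p7,p8,p10,p12} splits into {p3,p8,p12} and {p4,p7,p10}.
Stable partition: {p3,p8,p12} | {p5} | {p6} | {p2} | {p4,p7,p10} — 5 equivalence classes.
p12 and p7 end up in different blocks, so they are distinguishable. For instance, the string 'q' is accepted from only p12.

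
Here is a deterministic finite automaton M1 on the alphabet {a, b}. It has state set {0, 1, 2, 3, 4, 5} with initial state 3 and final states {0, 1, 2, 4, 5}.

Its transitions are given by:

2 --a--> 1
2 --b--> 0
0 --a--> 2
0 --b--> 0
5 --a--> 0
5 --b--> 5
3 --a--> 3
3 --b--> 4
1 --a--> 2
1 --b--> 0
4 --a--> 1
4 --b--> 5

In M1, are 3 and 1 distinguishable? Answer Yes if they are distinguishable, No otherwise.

All states are reachable from the start state.
Initial partition by acceptance: {0,1,2,4,5} | {3}.
No further refinement is possible. Final partition (2 blocks): {0,1,2,4,5} | {3}.
3 and 1 end up in different blocks, so they are distinguishable. For instance, the string 'ε' is accepted from only 1.

Yes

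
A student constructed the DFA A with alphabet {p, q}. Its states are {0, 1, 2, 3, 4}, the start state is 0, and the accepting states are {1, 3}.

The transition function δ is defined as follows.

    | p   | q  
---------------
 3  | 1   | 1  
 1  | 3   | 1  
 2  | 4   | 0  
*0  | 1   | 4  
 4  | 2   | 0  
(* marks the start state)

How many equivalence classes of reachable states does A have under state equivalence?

3

All states are reachable from the start state.
Start with accepting vs non-accepting: {1,3} | {0,2,4}.
Refine {0,2,4} on symbol p: members go to different blocks, giving {2,4} and {0}.
No further refinement is possible. Final partition (3 blocks): {1,3} | {2,4} | {0}.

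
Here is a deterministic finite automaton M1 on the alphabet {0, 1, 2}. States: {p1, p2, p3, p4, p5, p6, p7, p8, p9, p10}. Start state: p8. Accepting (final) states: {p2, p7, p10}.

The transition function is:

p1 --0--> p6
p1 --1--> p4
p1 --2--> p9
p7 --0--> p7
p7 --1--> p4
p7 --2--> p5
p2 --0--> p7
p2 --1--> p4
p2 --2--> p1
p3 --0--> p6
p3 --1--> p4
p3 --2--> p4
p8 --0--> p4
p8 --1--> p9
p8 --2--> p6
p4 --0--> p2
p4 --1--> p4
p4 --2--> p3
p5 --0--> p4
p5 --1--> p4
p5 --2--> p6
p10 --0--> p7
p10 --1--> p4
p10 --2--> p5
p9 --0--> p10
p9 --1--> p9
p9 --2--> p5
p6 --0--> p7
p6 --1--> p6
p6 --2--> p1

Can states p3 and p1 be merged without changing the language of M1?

Yes

Every state is reachable, so we keep all 10.
Initial partition by acceptance: {p2,p7,p10} | {p1,p3,p4,p5,p6,p8,p9}.
On input 0, block {p1,p3,p4,p5,p6,p8,p9} splits into {p1,p3,p5,p8} and {p4,p6,p9}.
The partition is now stable with 3 blocks: {p2,p7,p10} | {p1,p3,p5,p8} | {p4,p6,p9}.
p3 and p1 lie in the same block of the stable partition, so they are equivalent — no string distinguishes them.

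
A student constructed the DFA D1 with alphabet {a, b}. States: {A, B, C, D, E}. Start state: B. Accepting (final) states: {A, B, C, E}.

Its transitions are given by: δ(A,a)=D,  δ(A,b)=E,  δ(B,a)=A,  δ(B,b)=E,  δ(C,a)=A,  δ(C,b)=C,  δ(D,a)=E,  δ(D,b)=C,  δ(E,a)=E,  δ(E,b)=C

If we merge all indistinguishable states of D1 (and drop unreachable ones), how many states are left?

5

All states are reachable from the start state.
P0 = {A,B,C,E} | {D}.
Refine {A,B,C,E} on symbol a: members go to different blocks, giving {B,C,E} and {A}.
Split {B,C,E} by δ(·,a) → {B,C} and {E}.
On input b, block {B,C} splits into {B} and {C}.
The partition is now stable with 5 blocks: {B} | {D} | {A} | {E} | {C}.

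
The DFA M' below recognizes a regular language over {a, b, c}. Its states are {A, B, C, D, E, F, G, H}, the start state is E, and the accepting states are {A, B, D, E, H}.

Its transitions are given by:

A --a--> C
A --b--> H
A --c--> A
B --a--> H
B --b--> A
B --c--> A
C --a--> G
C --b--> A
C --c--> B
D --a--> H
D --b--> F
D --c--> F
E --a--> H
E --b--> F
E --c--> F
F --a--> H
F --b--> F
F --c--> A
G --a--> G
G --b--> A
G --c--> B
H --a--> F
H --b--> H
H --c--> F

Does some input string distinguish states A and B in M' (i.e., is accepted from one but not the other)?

First remove the unreachable states {D}; 7 states remain.
Initial partition by acceptance: {A,B,E,H} | {C,F,G}.
Refine {A,B,E,H} on symbol a: members go to different blocks, giving {A,H} and {B,E}.
Refine {A,H} on symbol c: members go to different blocks, giving {A} and {H}.
On input a, block {C,F,G} splits into {C,G} and {F}.
On input b, block {B,E} splits into {B} and {E}.
The partition is now stable with 6 blocks: {A} | {C,G} | {B} | {H} | {F} | {E}.
A and B end up in different blocks, so they are distinguishable. For instance, the string 'a' is accepted from only B.

Yes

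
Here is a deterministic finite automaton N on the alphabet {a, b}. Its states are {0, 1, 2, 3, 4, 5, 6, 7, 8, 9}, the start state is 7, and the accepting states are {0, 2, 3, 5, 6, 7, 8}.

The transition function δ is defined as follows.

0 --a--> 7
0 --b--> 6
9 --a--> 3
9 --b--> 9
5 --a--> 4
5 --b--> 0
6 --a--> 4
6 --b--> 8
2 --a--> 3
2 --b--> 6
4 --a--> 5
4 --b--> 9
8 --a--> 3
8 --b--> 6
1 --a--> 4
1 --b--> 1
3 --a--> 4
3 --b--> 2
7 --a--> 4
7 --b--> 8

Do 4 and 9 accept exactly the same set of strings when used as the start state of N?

States {1} cannot be reached from the start state, so discard them.
Start with accepting vs non-accepting: {0,2,3,5,6,7,8} | {4,9}.
Refine {0,2,3,5,6,7,8} on symbol a: members go to different blocks, giving {3,5,6,7} and {0,2,8}.
The partition is now stable with 3 blocks: {3,5,6,7} | {4,9} | {0,2,8}.
4 and 9 lie in the same block of the stable partition, so they are equivalent — no string distinguishes them.

Yes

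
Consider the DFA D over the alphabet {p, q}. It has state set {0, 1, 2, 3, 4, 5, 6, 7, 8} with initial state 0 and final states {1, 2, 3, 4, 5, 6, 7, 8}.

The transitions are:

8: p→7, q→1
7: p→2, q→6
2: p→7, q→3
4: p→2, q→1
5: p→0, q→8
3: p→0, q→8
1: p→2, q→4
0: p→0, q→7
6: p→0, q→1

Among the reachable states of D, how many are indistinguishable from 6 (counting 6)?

First remove the unreachable states {5}; 8 states remain.
P0 = {1,2,3,4,6,7,8} | {0}.
Refine {1,2,3,4,6,7,8} on symbol p: members go to different blocks, giving {1,2,4,7,8} and {3,6}.
Refine {1,2,4,7,8} on symbol q: members go to different blocks, giving {1,4,8} and {2,7}.
Stable partition: {1,4,8} | {0} | {3,6} | {2,7} — 4 equivalence classes.
State 6 belongs to the block {3,6}, which has 2 states.

2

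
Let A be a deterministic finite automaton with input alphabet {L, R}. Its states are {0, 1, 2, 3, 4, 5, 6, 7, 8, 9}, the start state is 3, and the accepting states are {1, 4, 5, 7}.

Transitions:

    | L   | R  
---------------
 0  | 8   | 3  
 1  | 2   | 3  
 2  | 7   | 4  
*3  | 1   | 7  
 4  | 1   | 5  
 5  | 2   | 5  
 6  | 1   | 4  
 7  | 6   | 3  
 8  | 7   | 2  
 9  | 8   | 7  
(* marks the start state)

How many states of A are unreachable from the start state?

3

No path from 3 leads to 0, 8, 9; the other 7 states are all reachable.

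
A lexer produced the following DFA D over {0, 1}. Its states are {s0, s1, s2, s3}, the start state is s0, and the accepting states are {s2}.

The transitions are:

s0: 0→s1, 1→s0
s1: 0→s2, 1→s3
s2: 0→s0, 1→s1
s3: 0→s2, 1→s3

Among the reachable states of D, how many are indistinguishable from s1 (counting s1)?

2

Every state is reachable, so we keep all 4.
Initial partition by acceptance: {s2} | {s0,s1,s3}.
Split {s0,s1,s3} by δ(·,0) → {s1,s3} and {s0}.
The partition is now stable with 3 blocks: {s2} | {s1,s3} | {s0}.
The equivalence class containing s1 is {s1,s3}, of size 2.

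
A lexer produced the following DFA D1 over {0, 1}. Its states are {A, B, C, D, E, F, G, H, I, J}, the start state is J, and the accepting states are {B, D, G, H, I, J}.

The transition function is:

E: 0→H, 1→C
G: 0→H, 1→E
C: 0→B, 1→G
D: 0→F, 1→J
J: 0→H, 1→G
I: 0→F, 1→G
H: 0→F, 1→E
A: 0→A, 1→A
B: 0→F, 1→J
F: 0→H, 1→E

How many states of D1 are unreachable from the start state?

3

BFS from J reaches {B, C, E, F, G, H, J}; the 3 state(s) A, D, I are never visited.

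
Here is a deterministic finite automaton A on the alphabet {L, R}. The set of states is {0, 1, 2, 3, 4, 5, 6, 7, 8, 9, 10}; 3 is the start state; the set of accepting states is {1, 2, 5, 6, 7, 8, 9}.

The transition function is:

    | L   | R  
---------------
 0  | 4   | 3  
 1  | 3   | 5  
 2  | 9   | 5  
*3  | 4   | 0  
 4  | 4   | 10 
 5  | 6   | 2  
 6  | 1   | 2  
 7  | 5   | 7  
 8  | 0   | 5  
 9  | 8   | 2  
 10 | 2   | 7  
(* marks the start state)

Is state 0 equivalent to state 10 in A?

No

All states are reachable from the start state.
Initial partition by acceptance: {1,2,5,6,7,8,9} | {0,3,4,10}.
Refine {1,2,5,6,7,8,9} on symbol L: members go to different blocks, giving {2,5,6,7,9} and {1,8}.
Split {2,5,6,7,9} by δ(·,L) → {2,5,7} and {6,9}.
On input L, block {2,5,7} splits into {2,5} and {7}.
Split {0,3,4,10} by δ(·,L) → {0,3,4} and {10}.
On input R, block {0,3,4} splits into {0,3} and {4}.
The partition is now stable with 7 blocks: {2,5} | {0,3} | {1,8} | {6,9} | {7} | {10} | {4}.
0 and 10 end up in different blocks, so they are distinguishable. For instance, the string 'L' is accepted from only 10.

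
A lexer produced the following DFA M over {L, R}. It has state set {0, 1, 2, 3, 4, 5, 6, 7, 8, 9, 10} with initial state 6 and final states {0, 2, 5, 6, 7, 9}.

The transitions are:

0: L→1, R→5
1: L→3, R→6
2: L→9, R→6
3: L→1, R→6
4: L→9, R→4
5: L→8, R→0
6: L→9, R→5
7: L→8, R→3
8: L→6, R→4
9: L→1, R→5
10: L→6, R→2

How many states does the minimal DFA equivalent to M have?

Reachable states from the start: {0,1,3,4,5,6,8,9}. Unreachable: {2,7,10} — drop them.
Start with accepting vs non-accepting: {0,5,6,9} | {1,3,4,8}.
On input L, block {0,5,6,9} splits into {0,5,9} and {6}.
Split {1,3,4,8} by δ(·,L) → {1,3} and {4} and {8}.
Split {0,5,9} by δ(·,L) → {0,9} and {5}.
Stable partition: {0,9} | {1,3} | {6} | {4} | {8} | {5} — 6 equivalence classes.

6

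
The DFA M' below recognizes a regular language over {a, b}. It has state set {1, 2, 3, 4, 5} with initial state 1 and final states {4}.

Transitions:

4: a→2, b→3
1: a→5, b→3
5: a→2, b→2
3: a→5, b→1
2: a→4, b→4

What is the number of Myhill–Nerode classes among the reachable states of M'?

4

Start with accepting vs non-accepting: {4} | {1,2,3,5}.
On input a, block {1,2,3,5} splits into {1,3,5} and {2}.
Split {1,3,5} by δ(·,a) → {1,3} and {5}.
Stable partition: {4} | {1,3} | {2} | {5} — 4 equivalence classes.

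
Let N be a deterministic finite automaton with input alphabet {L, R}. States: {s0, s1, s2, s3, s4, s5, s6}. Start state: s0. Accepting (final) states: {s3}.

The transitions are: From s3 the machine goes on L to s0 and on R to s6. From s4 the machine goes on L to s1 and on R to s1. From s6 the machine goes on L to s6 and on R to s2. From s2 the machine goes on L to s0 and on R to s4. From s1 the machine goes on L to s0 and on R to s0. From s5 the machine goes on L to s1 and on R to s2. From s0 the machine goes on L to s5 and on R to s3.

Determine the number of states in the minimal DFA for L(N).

All states are reachable from the start state.
P0 = {s3} | {s0,s1,s2,s4,s5,s6}.
On input R, block {s0,s1,s2,s4,s5,s6} splits into {s1,s2,s4,s5,s6} and {s0}.
Refine {s1,s2,s4,s5,s6} on symbol L: members go to different blocks, giving {s4,s5,s6} and {s1,s2}.
Split {s4,s5,s6} by δ(·,L) → {s4,s5} and {s6}.
On input R, block {s1,s2} splits into {s1} and {s2}.
Refine {s4,s5} on symbol R: members go to different blocks, giving {s4} and {s5}.
No further refinement is possible. Final partition (7 blocks): {s3} | {s4} | {s0} | {s1} | {s6} | {s2} | {s5}.

7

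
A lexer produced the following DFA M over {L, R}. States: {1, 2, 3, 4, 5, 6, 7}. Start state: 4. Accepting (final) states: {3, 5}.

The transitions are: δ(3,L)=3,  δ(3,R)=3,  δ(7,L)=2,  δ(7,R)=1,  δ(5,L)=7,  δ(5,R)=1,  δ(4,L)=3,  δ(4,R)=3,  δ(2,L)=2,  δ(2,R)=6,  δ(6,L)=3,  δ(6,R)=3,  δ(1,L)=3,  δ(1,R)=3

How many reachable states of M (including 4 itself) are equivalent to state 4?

First remove the unreachable states {1,2,5,6,7}; 2 states remain.
Initial partition by acceptance: {3} | {4}.
No further refinement is possible. Final partition (2 blocks): {3} | {4}.
The equivalence class containing 4 is {4}, of size 1.

1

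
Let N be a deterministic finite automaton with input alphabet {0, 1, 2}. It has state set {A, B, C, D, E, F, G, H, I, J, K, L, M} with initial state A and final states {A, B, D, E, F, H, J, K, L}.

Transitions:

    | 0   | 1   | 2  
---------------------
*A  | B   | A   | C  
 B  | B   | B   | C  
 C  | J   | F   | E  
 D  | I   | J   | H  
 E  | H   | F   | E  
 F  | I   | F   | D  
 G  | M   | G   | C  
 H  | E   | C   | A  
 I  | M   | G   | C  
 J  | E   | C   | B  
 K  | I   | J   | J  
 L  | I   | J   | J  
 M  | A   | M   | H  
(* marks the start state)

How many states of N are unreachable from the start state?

No path from A leads to K, L; the other 11 states are all reachable.

2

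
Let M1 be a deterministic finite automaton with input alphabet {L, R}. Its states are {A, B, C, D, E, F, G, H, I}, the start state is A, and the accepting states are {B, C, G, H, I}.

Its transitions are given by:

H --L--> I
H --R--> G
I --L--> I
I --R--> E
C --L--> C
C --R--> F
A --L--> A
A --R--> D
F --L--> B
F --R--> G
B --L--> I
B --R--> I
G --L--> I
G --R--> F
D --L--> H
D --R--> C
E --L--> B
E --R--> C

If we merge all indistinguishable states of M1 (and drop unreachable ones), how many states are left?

Every state is reachable, so we keep all 9.
P0 = {B,C,G,H,I} | {A,D,E,F}.
Refine {B,C,G,H,I} on symbol R: members go to different blocks, giving {C,G,I} and {B,H}.
Split {A,D,E,F} by δ(·,L) → {D,E,F} and {A}.
The partition is now stable with 4 blocks: {C,G,I} | {D,E,F} | {B,H} | {A}.

4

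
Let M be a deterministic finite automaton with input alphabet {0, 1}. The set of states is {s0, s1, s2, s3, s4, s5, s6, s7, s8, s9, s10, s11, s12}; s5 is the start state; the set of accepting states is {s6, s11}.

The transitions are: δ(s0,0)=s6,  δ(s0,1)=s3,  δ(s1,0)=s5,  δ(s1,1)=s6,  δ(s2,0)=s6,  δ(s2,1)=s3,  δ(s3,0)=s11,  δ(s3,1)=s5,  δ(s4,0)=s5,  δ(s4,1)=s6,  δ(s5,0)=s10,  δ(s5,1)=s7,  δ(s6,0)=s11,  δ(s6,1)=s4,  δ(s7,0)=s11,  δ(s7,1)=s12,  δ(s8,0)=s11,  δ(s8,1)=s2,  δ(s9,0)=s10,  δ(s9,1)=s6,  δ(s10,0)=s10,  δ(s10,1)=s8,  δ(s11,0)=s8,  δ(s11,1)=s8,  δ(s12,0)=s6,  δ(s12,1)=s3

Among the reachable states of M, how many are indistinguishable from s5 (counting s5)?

First remove the unreachable states {s0,s1,s9}; 10 states remain.
Initial partition by acceptance: {s6,s11} | {s2,s3,s4,s5,s7,s8,s10,s12}.
Split {s6,s11} by δ(·,0) → {s6} and {s11}.
Split {s2,s3,s4,s5,s7,s8,s10,s12} by δ(·,0) → {s3,s7,s8} and {s4,s5,s10} and {s2,s12}.
On input 1, block {s3,s7,s8} splits into {s7,s8} and {s3}.
Refine {s4,s5,s10} on symbol 1: members go to different blocks, giving {s5,s10} and {s4}.
No further refinement is possible. Final partition (7 blocks): {s6} | {s7,s8} | {s11} | {s5,s10} | {s2,s12} | {s3} | {s4}.
State s5 belongs to the block {s5,s10}, which has 2 states.

2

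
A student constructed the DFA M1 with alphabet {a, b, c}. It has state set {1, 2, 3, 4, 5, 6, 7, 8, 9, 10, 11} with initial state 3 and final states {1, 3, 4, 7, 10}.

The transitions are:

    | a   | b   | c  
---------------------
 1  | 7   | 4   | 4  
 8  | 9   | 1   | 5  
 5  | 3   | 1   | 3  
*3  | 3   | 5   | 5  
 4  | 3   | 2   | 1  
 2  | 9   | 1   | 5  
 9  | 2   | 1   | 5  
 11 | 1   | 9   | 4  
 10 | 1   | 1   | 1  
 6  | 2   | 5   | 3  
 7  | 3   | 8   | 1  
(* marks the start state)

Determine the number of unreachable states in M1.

3

BFS from 3 reaches {1, 2, 3, 4, 5, 7, 8, 9}; the 3 state(s) 6, 10, 11 are never visited.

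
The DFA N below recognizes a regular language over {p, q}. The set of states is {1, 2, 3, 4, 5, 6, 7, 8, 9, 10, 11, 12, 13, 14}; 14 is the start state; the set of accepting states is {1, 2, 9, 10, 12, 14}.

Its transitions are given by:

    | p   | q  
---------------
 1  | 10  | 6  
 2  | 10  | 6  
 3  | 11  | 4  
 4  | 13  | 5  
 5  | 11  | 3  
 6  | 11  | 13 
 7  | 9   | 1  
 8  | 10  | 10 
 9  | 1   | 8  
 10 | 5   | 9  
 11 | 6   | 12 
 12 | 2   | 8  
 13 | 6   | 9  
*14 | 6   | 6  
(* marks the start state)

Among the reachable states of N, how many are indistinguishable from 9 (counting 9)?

First remove the unreachable states {7}; 13 states remain.
P0 = {1,2,9,10,12,14} | {3,4,5,6,8,11,13}.
Split {1,2,9,10,12,14} by δ(·,p) → {1,2,9,12} and {10,14}.
Refine {1,2,9,12} on symbol p: members go to different blocks, giving {1,2} and {9,12}.
Refine {3,4,5,6,8,11,13} on symbol p: members go to different blocks, giving {3,4,5,6,11,13} and {8}.
On input q, block {3,4,5,6,11,13} splits into {3,4,5,6} and {11,13}.
Split {3,4,5,6} by δ(·,q) → {3,4,5} and {6}.
Split {10,14} by δ(·,p) → {10} and {14}.
Stable partition: {1,2} | {3,4,5} | {10} | {9,12} | {8} | {11,13} | {6} | {14} — 8 equivalence classes.
The equivalence class containing 9 is {9,12}, of size 2.

2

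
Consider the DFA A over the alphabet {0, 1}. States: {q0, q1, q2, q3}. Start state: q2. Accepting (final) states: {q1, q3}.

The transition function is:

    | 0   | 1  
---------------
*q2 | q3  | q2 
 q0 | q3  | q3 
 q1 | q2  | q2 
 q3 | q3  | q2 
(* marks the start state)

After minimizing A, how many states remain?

2

States {q0,q1} cannot be reached from the start state, so discard them.
Start with accepting vs non-accepting: {q3} | {q2}.
The partition is now stable with 2 blocks: {q3} | {q2}.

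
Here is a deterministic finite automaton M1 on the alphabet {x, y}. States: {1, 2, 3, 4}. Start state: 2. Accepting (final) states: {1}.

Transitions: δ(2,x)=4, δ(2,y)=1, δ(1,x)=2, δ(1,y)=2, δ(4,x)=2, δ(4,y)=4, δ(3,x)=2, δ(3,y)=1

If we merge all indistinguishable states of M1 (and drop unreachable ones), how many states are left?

3

First remove the unreachable states {3}; 3 states remain.
Start with accepting vs non-accepting: {1} | {2,4}.
Split {2,4} by δ(·,y) → {2} and {4}.
No further refinement is possible. Final partition (3 blocks): {1} | {2} | {4}.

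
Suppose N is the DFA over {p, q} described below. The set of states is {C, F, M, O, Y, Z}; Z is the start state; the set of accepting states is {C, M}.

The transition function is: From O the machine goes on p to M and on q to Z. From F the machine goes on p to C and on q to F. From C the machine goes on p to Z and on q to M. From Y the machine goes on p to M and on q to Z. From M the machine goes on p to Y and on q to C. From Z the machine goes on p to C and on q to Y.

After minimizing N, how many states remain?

2

First remove the unreachable states {F,O}; 4 states remain.
P0 = {C,M} | {Y,Z}.
Stable partition: {C,M} | {Y,Z} — 2 equivalence classes.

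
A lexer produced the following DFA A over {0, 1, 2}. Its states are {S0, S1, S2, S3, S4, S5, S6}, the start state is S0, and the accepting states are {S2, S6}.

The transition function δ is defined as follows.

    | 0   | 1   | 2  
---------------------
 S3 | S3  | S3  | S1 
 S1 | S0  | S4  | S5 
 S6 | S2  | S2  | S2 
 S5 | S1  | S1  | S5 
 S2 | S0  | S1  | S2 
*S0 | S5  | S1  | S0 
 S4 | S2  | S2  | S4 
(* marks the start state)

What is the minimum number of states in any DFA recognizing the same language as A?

5

Reachable states from the start: {S0,S1,S2,S4,S5}. Unreachable: {S3,S6} — drop them.
Initial partition by acceptance: {S2} | {S0,S1,S4,S5}.
On input 0, block {S0,S1,S4,S5} splits into {S0,S1,S5} and {S4}.
Split {S0,S1,S5} by δ(·,1) → {S0,S5} and {S1}.
Refine {S0,S5} on symbol 0: members go to different blocks, giving {S0} and {S5}.
The partition is now stable with 5 blocks: {S2} | {S0} | {S4} | {S1} | {S5}.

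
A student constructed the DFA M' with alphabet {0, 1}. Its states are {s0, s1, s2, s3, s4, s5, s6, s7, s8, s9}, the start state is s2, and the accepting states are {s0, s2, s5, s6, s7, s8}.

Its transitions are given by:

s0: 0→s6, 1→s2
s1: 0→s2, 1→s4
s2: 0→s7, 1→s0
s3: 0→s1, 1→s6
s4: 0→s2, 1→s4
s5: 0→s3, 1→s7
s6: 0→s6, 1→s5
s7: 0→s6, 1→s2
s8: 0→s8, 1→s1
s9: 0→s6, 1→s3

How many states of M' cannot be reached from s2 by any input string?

2

No path from s2 leads to s8, s9; the other 8 states are all reachable.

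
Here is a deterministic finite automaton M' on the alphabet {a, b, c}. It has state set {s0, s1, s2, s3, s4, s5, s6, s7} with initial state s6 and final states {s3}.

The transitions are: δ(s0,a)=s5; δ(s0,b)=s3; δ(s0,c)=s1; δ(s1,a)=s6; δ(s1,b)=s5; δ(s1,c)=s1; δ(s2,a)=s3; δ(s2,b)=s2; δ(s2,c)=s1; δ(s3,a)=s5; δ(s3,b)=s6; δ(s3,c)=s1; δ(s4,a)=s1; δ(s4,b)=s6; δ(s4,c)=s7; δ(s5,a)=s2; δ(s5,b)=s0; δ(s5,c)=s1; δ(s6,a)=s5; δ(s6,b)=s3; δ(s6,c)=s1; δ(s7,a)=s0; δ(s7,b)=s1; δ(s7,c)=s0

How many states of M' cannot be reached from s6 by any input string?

No path from s6 leads to s4, s7; the other 6 states are all reachable.

2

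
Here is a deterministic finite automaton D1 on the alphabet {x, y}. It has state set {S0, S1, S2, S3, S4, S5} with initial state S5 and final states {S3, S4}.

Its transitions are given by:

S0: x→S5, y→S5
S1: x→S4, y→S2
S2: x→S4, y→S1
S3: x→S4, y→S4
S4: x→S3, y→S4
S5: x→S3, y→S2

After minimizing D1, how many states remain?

2

Reachable states from the start: {S1,S2,S3,S4,S5}. Unreachable: {S0} — drop them.
Initial partition by acceptance: {S3,S4} | {S1,S2,S5}.
No further refinement is possible. Final partition (2 blocks): {S3,S4} | {S1,S2,S5}.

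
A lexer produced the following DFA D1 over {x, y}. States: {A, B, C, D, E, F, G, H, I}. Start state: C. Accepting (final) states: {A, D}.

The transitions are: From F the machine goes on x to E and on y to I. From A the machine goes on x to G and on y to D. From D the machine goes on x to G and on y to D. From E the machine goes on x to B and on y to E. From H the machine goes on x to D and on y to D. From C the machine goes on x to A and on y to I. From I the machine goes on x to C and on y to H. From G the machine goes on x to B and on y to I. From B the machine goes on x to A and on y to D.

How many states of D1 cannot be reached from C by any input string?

2

No path from C leads to E, F; the other 7 states are all reachable.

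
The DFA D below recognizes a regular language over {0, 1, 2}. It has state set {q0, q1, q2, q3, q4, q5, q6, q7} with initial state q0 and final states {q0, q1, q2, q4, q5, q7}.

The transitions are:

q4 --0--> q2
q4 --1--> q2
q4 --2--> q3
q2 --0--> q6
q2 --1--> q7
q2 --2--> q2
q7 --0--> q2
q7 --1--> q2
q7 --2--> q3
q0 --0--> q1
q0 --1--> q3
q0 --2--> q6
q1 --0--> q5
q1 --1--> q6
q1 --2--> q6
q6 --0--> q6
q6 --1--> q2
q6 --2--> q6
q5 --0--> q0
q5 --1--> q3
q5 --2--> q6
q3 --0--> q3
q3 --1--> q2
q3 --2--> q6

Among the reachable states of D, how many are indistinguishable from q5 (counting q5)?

3

States {q4} cannot be reached from the start state, so discard them.
Initial partition by acceptance: {q0,q1,q2,q5,q7} | {q3,q6}.
On input 0, block {q0,q1,q2,q5,q7} splits into {q0,q1,q5,q7} and {q2}.
On input 0, block {q0,q1,q5,q7} splits into {q0,q1,q5} and {q7}.
The partition is now stable with 4 blocks: {q0,q1,q5} | {q3,q6} | {q2} | {q7}.
The equivalence class containing q5 is {q0,q1,q5}, of size 3.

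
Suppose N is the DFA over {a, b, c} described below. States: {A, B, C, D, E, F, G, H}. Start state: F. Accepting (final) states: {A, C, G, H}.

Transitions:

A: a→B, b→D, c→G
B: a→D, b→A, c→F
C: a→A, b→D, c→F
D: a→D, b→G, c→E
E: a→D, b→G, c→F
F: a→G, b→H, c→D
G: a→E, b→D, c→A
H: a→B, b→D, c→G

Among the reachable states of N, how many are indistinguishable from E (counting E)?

Reachable states from the start: {A,B,D,E,F,G,H}. Unreachable: {C} — drop them.
P0 = {A,G,H} | {B,D,E,F}.
Split {B,D,E,F} by δ(·,a) → {B,D,E} and {F}.
On input c, block {B,D,E} splits into {B,E} and {D}.
Stable partition: {A,G,H} | {B,E} | {F} | {D} — 4 equivalence classes.
The equivalence class containing E is {B,E}, of size 2.

2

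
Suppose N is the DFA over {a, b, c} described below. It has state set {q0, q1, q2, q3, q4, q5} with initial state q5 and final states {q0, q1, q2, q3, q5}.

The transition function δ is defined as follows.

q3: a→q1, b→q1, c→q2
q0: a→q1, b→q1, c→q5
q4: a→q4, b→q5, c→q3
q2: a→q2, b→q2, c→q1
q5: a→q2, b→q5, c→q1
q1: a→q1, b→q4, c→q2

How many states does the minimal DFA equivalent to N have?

First remove the unreachable states {q0}; 5 states remain.
P0 = {q1,q2,q3,q5} | {q4}.
On input b, block {q1,q2,q3,q5} splits into {q2,q3,q5} and {q1}.
Split {q2,q3,q5} by δ(·,a) → {q2,q5} and {q3}.
Stable partition: {q2,q5} | {q4} | {q1} | {q3} — 4 equivalence classes.

4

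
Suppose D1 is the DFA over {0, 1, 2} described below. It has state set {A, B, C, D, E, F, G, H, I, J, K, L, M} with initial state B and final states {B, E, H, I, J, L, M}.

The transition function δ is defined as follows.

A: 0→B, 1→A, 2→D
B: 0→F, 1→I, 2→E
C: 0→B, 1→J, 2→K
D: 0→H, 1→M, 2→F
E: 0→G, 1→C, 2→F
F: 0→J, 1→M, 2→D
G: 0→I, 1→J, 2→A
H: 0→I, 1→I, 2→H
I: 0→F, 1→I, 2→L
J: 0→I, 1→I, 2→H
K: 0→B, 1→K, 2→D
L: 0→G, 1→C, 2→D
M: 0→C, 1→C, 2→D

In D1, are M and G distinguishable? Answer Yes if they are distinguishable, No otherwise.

All states are reachable from the start state.
Start with accepting vs non-accepting: {B,E,H,I,J,L,M} | {A,C,D,F,G,K}.
Split {B,E,H,I,J,L,M} by δ(·,0) → {B,E,I,L,M} and {H,J}.
Refine {B,E,I,L,M} on symbol 1: members go to different blocks, giving {E,L,M} and {B,I}.
On input 0, block {A,C,D,F,G,K} splits into {A,C,G,K} and {D,F}.
On input 1, block {A,C,G,K} splits into {A,K} and {C,G}.
The partition is now stable with 6 blocks: {E,L,M} | {A,K} | {H,J} | {B,I} | {D,F} | {C,G}.
M and G end up in different blocks, so they are distinguishable. For instance, the string 'ε' is accepted from only M.

Yes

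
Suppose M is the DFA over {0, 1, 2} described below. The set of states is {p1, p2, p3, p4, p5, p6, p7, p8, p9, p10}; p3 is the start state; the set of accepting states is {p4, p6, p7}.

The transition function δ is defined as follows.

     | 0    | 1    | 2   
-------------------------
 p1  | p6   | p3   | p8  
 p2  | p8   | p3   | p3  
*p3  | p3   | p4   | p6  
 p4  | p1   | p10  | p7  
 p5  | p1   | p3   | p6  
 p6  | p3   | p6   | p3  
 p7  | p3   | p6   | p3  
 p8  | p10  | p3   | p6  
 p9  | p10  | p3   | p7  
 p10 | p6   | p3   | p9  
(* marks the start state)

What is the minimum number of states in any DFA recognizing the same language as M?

5

First remove the unreachable states {p2,p5}; 8 states remain.
Initial partition by acceptance: {p4,p6,p7} | {p1,p3,p8,p9,p10}.
On input 1, block {p4,p6,p7} splits into {p6,p7} and {p4}.
Refine {p1,p3,p8,p9,p10} on symbol 0: members go to different blocks, giving {p3,p8,p9} and {p1,p10}.
Split {p3,p8,p9} by δ(·,0) → {p8,p9} and {p3}.
Stable partition: {p6,p7} | {p8,p9} | {p4} | {p1,p10} | {p3} — 5 equivalence classes.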